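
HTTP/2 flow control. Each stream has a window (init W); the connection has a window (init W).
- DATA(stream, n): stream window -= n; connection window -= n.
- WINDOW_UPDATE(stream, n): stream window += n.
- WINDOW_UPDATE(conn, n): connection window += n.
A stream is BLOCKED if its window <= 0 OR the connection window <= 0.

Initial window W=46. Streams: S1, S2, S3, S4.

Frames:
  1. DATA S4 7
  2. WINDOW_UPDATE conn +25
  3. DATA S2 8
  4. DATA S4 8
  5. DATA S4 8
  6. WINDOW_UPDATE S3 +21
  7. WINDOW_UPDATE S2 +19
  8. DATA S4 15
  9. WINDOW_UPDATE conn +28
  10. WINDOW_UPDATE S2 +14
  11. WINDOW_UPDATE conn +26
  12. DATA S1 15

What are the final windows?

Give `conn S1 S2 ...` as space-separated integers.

Answer: 64 31 71 67 8

Derivation:
Op 1: conn=39 S1=46 S2=46 S3=46 S4=39 blocked=[]
Op 2: conn=64 S1=46 S2=46 S3=46 S4=39 blocked=[]
Op 3: conn=56 S1=46 S2=38 S3=46 S4=39 blocked=[]
Op 4: conn=48 S1=46 S2=38 S3=46 S4=31 blocked=[]
Op 5: conn=40 S1=46 S2=38 S3=46 S4=23 blocked=[]
Op 6: conn=40 S1=46 S2=38 S3=67 S4=23 blocked=[]
Op 7: conn=40 S1=46 S2=57 S3=67 S4=23 blocked=[]
Op 8: conn=25 S1=46 S2=57 S3=67 S4=8 blocked=[]
Op 9: conn=53 S1=46 S2=57 S3=67 S4=8 blocked=[]
Op 10: conn=53 S1=46 S2=71 S3=67 S4=8 blocked=[]
Op 11: conn=79 S1=46 S2=71 S3=67 S4=8 blocked=[]
Op 12: conn=64 S1=31 S2=71 S3=67 S4=8 blocked=[]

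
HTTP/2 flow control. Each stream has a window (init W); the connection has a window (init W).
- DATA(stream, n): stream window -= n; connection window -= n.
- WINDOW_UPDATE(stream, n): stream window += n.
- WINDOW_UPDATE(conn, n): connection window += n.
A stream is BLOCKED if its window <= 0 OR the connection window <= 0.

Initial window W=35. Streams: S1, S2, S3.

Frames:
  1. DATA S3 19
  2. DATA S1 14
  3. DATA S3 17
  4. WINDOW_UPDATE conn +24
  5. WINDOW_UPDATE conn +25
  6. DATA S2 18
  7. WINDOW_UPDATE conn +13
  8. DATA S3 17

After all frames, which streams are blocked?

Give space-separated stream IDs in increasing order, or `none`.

Op 1: conn=16 S1=35 S2=35 S3=16 blocked=[]
Op 2: conn=2 S1=21 S2=35 S3=16 blocked=[]
Op 3: conn=-15 S1=21 S2=35 S3=-1 blocked=[1, 2, 3]
Op 4: conn=9 S1=21 S2=35 S3=-1 blocked=[3]
Op 5: conn=34 S1=21 S2=35 S3=-1 blocked=[3]
Op 6: conn=16 S1=21 S2=17 S3=-1 blocked=[3]
Op 7: conn=29 S1=21 S2=17 S3=-1 blocked=[3]
Op 8: conn=12 S1=21 S2=17 S3=-18 blocked=[3]

Answer: S3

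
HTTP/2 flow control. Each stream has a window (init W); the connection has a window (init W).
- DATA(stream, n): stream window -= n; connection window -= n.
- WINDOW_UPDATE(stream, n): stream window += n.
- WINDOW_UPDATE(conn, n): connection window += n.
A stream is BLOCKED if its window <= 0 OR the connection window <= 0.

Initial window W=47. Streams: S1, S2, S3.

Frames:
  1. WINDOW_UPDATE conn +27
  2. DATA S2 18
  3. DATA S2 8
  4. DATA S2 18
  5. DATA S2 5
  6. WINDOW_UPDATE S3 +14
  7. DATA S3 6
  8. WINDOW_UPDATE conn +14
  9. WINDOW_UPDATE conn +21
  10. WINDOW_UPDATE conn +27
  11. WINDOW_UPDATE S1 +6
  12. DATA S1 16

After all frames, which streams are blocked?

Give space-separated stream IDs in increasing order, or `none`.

Answer: S2

Derivation:
Op 1: conn=74 S1=47 S2=47 S3=47 blocked=[]
Op 2: conn=56 S1=47 S2=29 S3=47 blocked=[]
Op 3: conn=48 S1=47 S2=21 S3=47 blocked=[]
Op 4: conn=30 S1=47 S2=3 S3=47 blocked=[]
Op 5: conn=25 S1=47 S2=-2 S3=47 blocked=[2]
Op 6: conn=25 S1=47 S2=-2 S3=61 blocked=[2]
Op 7: conn=19 S1=47 S2=-2 S3=55 blocked=[2]
Op 8: conn=33 S1=47 S2=-2 S3=55 blocked=[2]
Op 9: conn=54 S1=47 S2=-2 S3=55 blocked=[2]
Op 10: conn=81 S1=47 S2=-2 S3=55 blocked=[2]
Op 11: conn=81 S1=53 S2=-2 S3=55 blocked=[2]
Op 12: conn=65 S1=37 S2=-2 S3=55 blocked=[2]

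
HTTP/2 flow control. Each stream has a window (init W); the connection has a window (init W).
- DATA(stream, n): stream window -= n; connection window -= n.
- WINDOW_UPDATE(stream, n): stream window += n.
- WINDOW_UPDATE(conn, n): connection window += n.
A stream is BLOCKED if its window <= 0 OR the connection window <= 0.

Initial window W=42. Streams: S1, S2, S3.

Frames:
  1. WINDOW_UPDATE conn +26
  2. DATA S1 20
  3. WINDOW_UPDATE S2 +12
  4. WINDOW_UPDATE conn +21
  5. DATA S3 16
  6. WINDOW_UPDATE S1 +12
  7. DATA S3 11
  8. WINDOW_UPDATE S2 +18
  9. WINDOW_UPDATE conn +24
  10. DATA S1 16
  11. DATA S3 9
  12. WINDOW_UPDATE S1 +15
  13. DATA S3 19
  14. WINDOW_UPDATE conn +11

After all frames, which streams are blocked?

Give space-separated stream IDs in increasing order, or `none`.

Answer: S3

Derivation:
Op 1: conn=68 S1=42 S2=42 S3=42 blocked=[]
Op 2: conn=48 S1=22 S2=42 S3=42 blocked=[]
Op 3: conn=48 S1=22 S2=54 S3=42 blocked=[]
Op 4: conn=69 S1=22 S2=54 S3=42 blocked=[]
Op 5: conn=53 S1=22 S2=54 S3=26 blocked=[]
Op 6: conn=53 S1=34 S2=54 S3=26 blocked=[]
Op 7: conn=42 S1=34 S2=54 S3=15 blocked=[]
Op 8: conn=42 S1=34 S2=72 S3=15 blocked=[]
Op 9: conn=66 S1=34 S2=72 S3=15 blocked=[]
Op 10: conn=50 S1=18 S2=72 S3=15 blocked=[]
Op 11: conn=41 S1=18 S2=72 S3=6 blocked=[]
Op 12: conn=41 S1=33 S2=72 S3=6 blocked=[]
Op 13: conn=22 S1=33 S2=72 S3=-13 blocked=[3]
Op 14: conn=33 S1=33 S2=72 S3=-13 blocked=[3]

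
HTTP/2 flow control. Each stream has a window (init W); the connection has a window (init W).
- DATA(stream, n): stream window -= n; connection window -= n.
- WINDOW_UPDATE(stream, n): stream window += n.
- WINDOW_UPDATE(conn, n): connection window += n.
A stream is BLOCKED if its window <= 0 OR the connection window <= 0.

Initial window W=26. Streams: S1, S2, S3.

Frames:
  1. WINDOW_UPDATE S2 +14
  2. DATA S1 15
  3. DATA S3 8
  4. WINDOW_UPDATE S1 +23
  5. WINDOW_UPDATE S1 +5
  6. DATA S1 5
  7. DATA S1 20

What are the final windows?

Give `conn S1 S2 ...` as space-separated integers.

Op 1: conn=26 S1=26 S2=40 S3=26 blocked=[]
Op 2: conn=11 S1=11 S2=40 S3=26 blocked=[]
Op 3: conn=3 S1=11 S2=40 S3=18 blocked=[]
Op 4: conn=3 S1=34 S2=40 S3=18 blocked=[]
Op 5: conn=3 S1=39 S2=40 S3=18 blocked=[]
Op 6: conn=-2 S1=34 S2=40 S3=18 blocked=[1, 2, 3]
Op 7: conn=-22 S1=14 S2=40 S3=18 blocked=[1, 2, 3]

Answer: -22 14 40 18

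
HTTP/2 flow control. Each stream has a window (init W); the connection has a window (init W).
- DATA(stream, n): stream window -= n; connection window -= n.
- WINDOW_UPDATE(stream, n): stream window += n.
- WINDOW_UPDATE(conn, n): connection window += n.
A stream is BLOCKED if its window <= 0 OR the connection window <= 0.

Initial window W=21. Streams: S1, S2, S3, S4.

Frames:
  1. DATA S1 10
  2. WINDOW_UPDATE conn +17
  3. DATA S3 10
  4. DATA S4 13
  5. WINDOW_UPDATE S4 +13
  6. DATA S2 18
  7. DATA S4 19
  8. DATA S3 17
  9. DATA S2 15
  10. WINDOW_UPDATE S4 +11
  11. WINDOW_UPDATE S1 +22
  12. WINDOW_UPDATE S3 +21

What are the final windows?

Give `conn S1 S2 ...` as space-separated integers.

Op 1: conn=11 S1=11 S2=21 S3=21 S4=21 blocked=[]
Op 2: conn=28 S1=11 S2=21 S3=21 S4=21 blocked=[]
Op 3: conn=18 S1=11 S2=21 S3=11 S4=21 blocked=[]
Op 4: conn=5 S1=11 S2=21 S3=11 S4=8 blocked=[]
Op 5: conn=5 S1=11 S2=21 S3=11 S4=21 blocked=[]
Op 6: conn=-13 S1=11 S2=3 S3=11 S4=21 blocked=[1, 2, 3, 4]
Op 7: conn=-32 S1=11 S2=3 S3=11 S4=2 blocked=[1, 2, 3, 4]
Op 8: conn=-49 S1=11 S2=3 S3=-6 S4=2 blocked=[1, 2, 3, 4]
Op 9: conn=-64 S1=11 S2=-12 S3=-6 S4=2 blocked=[1, 2, 3, 4]
Op 10: conn=-64 S1=11 S2=-12 S3=-6 S4=13 blocked=[1, 2, 3, 4]
Op 11: conn=-64 S1=33 S2=-12 S3=-6 S4=13 blocked=[1, 2, 3, 4]
Op 12: conn=-64 S1=33 S2=-12 S3=15 S4=13 blocked=[1, 2, 3, 4]

Answer: -64 33 -12 15 13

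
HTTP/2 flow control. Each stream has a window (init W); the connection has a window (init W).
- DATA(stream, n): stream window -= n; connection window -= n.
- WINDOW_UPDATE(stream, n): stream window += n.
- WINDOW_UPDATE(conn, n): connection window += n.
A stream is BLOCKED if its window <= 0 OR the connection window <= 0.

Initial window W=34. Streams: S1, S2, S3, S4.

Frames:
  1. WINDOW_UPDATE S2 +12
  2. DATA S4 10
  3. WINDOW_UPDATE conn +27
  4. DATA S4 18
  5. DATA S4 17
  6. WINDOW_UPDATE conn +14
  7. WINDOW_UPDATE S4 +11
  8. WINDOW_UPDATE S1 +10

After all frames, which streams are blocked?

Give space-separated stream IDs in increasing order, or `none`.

Answer: S4

Derivation:
Op 1: conn=34 S1=34 S2=46 S3=34 S4=34 blocked=[]
Op 2: conn=24 S1=34 S2=46 S3=34 S4=24 blocked=[]
Op 3: conn=51 S1=34 S2=46 S3=34 S4=24 blocked=[]
Op 4: conn=33 S1=34 S2=46 S3=34 S4=6 blocked=[]
Op 5: conn=16 S1=34 S2=46 S3=34 S4=-11 blocked=[4]
Op 6: conn=30 S1=34 S2=46 S3=34 S4=-11 blocked=[4]
Op 7: conn=30 S1=34 S2=46 S3=34 S4=0 blocked=[4]
Op 8: conn=30 S1=44 S2=46 S3=34 S4=0 blocked=[4]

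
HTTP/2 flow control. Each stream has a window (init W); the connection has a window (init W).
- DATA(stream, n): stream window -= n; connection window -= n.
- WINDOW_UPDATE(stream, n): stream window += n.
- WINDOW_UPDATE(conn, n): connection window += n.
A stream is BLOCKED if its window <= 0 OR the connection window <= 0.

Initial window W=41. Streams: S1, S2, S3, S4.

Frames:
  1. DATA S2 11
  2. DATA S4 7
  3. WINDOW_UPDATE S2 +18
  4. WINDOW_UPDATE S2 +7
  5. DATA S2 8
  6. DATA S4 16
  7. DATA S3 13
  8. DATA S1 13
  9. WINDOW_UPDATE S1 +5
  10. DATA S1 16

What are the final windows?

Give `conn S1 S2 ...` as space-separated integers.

Op 1: conn=30 S1=41 S2=30 S3=41 S4=41 blocked=[]
Op 2: conn=23 S1=41 S2=30 S3=41 S4=34 blocked=[]
Op 3: conn=23 S1=41 S2=48 S3=41 S4=34 blocked=[]
Op 4: conn=23 S1=41 S2=55 S3=41 S4=34 blocked=[]
Op 5: conn=15 S1=41 S2=47 S3=41 S4=34 blocked=[]
Op 6: conn=-1 S1=41 S2=47 S3=41 S4=18 blocked=[1, 2, 3, 4]
Op 7: conn=-14 S1=41 S2=47 S3=28 S4=18 blocked=[1, 2, 3, 4]
Op 8: conn=-27 S1=28 S2=47 S3=28 S4=18 blocked=[1, 2, 3, 4]
Op 9: conn=-27 S1=33 S2=47 S3=28 S4=18 blocked=[1, 2, 3, 4]
Op 10: conn=-43 S1=17 S2=47 S3=28 S4=18 blocked=[1, 2, 3, 4]

Answer: -43 17 47 28 18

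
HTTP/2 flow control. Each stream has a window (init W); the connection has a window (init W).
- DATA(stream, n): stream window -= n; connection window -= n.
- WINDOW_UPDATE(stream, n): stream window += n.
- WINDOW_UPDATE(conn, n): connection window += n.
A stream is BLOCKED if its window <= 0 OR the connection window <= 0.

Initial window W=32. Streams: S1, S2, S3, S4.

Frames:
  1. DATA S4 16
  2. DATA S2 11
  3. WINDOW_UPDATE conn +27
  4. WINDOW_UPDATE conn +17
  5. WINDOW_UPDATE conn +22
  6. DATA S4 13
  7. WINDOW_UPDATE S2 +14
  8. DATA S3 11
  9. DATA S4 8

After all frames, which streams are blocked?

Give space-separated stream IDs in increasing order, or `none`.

Op 1: conn=16 S1=32 S2=32 S3=32 S4=16 blocked=[]
Op 2: conn=5 S1=32 S2=21 S3=32 S4=16 blocked=[]
Op 3: conn=32 S1=32 S2=21 S3=32 S4=16 blocked=[]
Op 4: conn=49 S1=32 S2=21 S3=32 S4=16 blocked=[]
Op 5: conn=71 S1=32 S2=21 S3=32 S4=16 blocked=[]
Op 6: conn=58 S1=32 S2=21 S3=32 S4=3 blocked=[]
Op 7: conn=58 S1=32 S2=35 S3=32 S4=3 blocked=[]
Op 8: conn=47 S1=32 S2=35 S3=21 S4=3 blocked=[]
Op 9: conn=39 S1=32 S2=35 S3=21 S4=-5 blocked=[4]

Answer: S4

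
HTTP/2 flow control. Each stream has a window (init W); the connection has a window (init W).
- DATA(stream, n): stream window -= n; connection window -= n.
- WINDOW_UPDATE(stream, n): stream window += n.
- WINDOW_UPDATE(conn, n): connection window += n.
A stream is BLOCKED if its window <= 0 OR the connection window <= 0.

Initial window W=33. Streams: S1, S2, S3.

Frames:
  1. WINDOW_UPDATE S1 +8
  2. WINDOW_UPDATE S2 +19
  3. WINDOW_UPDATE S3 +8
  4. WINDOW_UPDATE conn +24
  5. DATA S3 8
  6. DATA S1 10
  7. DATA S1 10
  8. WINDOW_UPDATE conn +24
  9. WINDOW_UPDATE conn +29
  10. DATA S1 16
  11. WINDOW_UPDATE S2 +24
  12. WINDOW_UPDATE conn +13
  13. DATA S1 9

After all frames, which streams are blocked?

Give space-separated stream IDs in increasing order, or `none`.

Answer: S1

Derivation:
Op 1: conn=33 S1=41 S2=33 S3=33 blocked=[]
Op 2: conn=33 S1=41 S2=52 S3=33 blocked=[]
Op 3: conn=33 S1=41 S2=52 S3=41 blocked=[]
Op 4: conn=57 S1=41 S2=52 S3=41 blocked=[]
Op 5: conn=49 S1=41 S2=52 S3=33 blocked=[]
Op 6: conn=39 S1=31 S2=52 S3=33 blocked=[]
Op 7: conn=29 S1=21 S2=52 S3=33 blocked=[]
Op 8: conn=53 S1=21 S2=52 S3=33 blocked=[]
Op 9: conn=82 S1=21 S2=52 S3=33 blocked=[]
Op 10: conn=66 S1=5 S2=52 S3=33 blocked=[]
Op 11: conn=66 S1=5 S2=76 S3=33 blocked=[]
Op 12: conn=79 S1=5 S2=76 S3=33 blocked=[]
Op 13: conn=70 S1=-4 S2=76 S3=33 blocked=[1]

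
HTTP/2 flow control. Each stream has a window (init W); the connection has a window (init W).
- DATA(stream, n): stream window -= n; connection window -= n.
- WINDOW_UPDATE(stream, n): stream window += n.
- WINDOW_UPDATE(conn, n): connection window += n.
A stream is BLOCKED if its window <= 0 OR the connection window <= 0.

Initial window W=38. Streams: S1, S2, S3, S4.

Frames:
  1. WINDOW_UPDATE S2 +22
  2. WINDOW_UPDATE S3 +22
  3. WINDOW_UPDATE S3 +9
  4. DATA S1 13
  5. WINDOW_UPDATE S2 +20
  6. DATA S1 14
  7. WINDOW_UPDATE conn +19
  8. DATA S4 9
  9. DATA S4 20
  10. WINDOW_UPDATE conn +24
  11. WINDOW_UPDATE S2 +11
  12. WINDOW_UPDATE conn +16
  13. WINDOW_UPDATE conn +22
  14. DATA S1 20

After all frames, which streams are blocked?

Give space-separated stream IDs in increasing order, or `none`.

Op 1: conn=38 S1=38 S2=60 S3=38 S4=38 blocked=[]
Op 2: conn=38 S1=38 S2=60 S3=60 S4=38 blocked=[]
Op 3: conn=38 S1=38 S2=60 S3=69 S4=38 blocked=[]
Op 4: conn=25 S1=25 S2=60 S3=69 S4=38 blocked=[]
Op 5: conn=25 S1=25 S2=80 S3=69 S4=38 blocked=[]
Op 6: conn=11 S1=11 S2=80 S3=69 S4=38 blocked=[]
Op 7: conn=30 S1=11 S2=80 S3=69 S4=38 blocked=[]
Op 8: conn=21 S1=11 S2=80 S3=69 S4=29 blocked=[]
Op 9: conn=1 S1=11 S2=80 S3=69 S4=9 blocked=[]
Op 10: conn=25 S1=11 S2=80 S3=69 S4=9 blocked=[]
Op 11: conn=25 S1=11 S2=91 S3=69 S4=9 blocked=[]
Op 12: conn=41 S1=11 S2=91 S3=69 S4=9 blocked=[]
Op 13: conn=63 S1=11 S2=91 S3=69 S4=9 blocked=[]
Op 14: conn=43 S1=-9 S2=91 S3=69 S4=9 blocked=[1]

Answer: S1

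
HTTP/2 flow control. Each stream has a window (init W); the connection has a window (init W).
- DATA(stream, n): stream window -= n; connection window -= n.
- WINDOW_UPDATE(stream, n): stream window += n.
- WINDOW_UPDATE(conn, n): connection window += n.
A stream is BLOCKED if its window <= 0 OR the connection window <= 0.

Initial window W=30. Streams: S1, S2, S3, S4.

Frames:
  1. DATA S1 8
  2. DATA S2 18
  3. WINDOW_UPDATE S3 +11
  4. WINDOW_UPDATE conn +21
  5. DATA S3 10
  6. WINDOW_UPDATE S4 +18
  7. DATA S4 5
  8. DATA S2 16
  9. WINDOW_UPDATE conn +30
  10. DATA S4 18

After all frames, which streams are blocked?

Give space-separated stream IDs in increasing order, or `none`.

Answer: S2

Derivation:
Op 1: conn=22 S1=22 S2=30 S3=30 S4=30 blocked=[]
Op 2: conn=4 S1=22 S2=12 S3=30 S4=30 blocked=[]
Op 3: conn=4 S1=22 S2=12 S3=41 S4=30 blocked=[]
Op 4: conn=25 S1=22 S2=12 S3=41 S4=30 blocked=[]
Op 5: conn=15 S1=22 S2=12 S3=31 S4=30 blocked=[]
Op 6: conn=15 S1=22 S2=12 S3=31 S4=48 blocked=[]
Op 7: conn=10 S1=22 S2=12 S3=31 S4=43 blocked=[]
Op 8: conn=-6 S1=22 S2=-4 S3=31 S4=43 blocked=[1, 2, 3, 4]
Op 9: conn=24 S1=22 S2=-4 S3=31 S4=43 blocked=[2]
Op 10: conn=6 S1=22 S2=-4 S3=31 S4=25 blocked=[2]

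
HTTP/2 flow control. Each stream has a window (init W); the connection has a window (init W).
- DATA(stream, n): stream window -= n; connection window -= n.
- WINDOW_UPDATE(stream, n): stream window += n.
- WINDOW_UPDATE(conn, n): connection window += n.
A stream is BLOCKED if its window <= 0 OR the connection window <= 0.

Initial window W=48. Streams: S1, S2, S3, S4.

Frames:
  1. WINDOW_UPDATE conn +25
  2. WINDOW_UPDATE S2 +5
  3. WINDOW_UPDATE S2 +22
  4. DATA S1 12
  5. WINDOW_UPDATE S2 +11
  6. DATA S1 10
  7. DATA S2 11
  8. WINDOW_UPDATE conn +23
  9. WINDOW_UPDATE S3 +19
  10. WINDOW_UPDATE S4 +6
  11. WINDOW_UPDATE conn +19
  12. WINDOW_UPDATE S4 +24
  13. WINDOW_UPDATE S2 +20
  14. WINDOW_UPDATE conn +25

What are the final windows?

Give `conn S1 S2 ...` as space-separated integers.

Answer: 107 26 95 67 78

Derivation:
Op 1: conn=73 S1=48 S2=48 S3=48 S4=48 blocked=[]
Op 2: conn=73 S1=48 S2=53 S3=48 S4=48 blocked=[]
Op 3: conn=73 S1=48 S2=75 S3=48 S4=48 blocked=[]
Op 4: conn=61 S1=36 S2=75 S3=48 S4=48 blocked=[]
Op 5: conn=61 S1=36 S2=86 S3=48 S4=48 blocked=[]
Op 6: conn=51 S1=26 S2=86 S3=48 S4=48 blocked=[]
Op 7: conn=40 S1=26 S2=75 S3=48 S4=48 blocked=[]
Op 8: conn=63 S1=26 S2=75 S3=48 S4=48 blocked=[]
Op 9: conn=63 S1=26 S2=75 S3=67 S4=48 blocked=[]
Op 10: conn=63 S1=26 S2=75 S3=67 S4=54 blocked=[]
Op 11: conn=82 S1=26 S2=75 S3=67 S4=54 blocked=[]
Op 12: conn=82 S1=26 S2=75 S3=67 S4=78 blocked=[]
Op 13: conn=82 S1=26 S2=95 S3=67 S4=78 blocked=[]
Op 14: conn=107 S1=26 S2=95 S3=67 S4=78 blocked=[]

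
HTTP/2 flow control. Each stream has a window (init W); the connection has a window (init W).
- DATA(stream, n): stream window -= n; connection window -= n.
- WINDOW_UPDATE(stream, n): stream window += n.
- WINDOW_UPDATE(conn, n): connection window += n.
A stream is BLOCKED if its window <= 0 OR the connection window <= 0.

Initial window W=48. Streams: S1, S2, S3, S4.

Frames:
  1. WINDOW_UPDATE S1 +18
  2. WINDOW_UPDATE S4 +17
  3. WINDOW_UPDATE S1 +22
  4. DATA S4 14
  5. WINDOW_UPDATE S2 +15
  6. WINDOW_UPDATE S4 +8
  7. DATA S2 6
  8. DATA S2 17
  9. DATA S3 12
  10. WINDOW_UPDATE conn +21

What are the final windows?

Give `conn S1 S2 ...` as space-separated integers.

Answer: 20 88 40 36 59

Derivation:
Op 1: conn=48 S1=66 S2=48 S3=48 S4=48 blocked=[]
Op 2: conn=48 S1=66 S2=48 S3=48 S4=65 blocked=[]
Op 3: conn=48 S1=88 S2=48 S3=48 S4=65 blocked=[]
Op 4: conn=34 S1=88 S2=48 S3=48 S4=51 blocked=[]
Op 5: conn=34 S1=88 S2=63 S3=48 S4=51 blocked=[]
Op 6: conn=34 S1=88 S2=63 S3=48 S4=59 blocked=[]
Op 7: conn=28 S1=88 S2=57 S3=48 S4=59 blocked=[]
Op 8: conn=11 S1=88 S2=40 S3=48 S4=59 blocked=[]
Op 9: conn=-1 S1=88 S2=40 S3=36 S4=59 blocked=[1, 2, 3, 4]
Op 10: conn=20 S1=88 S2=40 S3=36 S4=59 blocked=[]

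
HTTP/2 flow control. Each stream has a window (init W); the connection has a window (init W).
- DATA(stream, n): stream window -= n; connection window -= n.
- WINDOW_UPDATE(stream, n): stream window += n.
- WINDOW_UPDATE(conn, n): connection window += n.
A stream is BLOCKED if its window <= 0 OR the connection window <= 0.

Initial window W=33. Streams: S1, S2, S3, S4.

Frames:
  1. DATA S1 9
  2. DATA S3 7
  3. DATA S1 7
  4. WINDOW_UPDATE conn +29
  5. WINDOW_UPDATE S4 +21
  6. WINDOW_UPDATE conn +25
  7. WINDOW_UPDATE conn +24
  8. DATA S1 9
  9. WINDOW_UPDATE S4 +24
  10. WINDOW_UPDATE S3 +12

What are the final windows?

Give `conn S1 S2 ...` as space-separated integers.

Answer: 79 8 33 38 78

Derivation:
Op 1: conn=24 S1=24 S2=33 S3=33 S4=33 blocked=[]
Op 2: conn=17 S1=24 S2=33 S3=26 S4=33 blocked=[]
Op 3: conn=10 S1=17 S2=33 S3=26 S4=33 blocked=[]
Op 4: conn=39 S1=17 S2=33 S3=26 S4=33 blocked=[]
Op 5: conn=39 S1=17 S2=33 S3=26 S4=54 blocked=[]
Op 6: conn=64 S1=17 S2=33 S3=26 S4=54 blocked=[]
Op 7: conn=88 S1=17 S2=33 S3=26 S4=54 blocked=[]
Op 8: conn=79 S1=8 S2=33 S3=26 S4=54 blocked=[]
Op 9: conn=79 S1=8 S2=33 S3=26 S4=78 blocked=[]
Op 10: conn=79 S1=8 S2=33 S3=38 S4=78 blocked=[]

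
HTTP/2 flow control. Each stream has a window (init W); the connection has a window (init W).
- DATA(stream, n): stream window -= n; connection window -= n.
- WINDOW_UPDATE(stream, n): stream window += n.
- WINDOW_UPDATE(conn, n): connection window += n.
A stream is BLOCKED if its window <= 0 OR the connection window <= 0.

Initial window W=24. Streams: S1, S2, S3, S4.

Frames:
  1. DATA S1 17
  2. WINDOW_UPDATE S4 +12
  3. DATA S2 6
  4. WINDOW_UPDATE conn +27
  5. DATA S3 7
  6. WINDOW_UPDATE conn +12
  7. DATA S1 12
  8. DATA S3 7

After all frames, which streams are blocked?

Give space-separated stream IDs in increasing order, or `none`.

Answer: S1

Derivation:
Op 1: conn=7 S1=7 S2=24 S3=24 S4=24 blocked=[]
Op 2: conn=7 S1=7 S2=24 S3=24 S4=36 blocked=[]
Op 3: conn=1 S1=7 S2=18 S3=24 S4=36 blocked=[]
Op 4: conn=28 S1=7 S2=18 S3=24 S4=36 blocked=[]
Op 5: conn=21 S1=7 S2=18 S3=17 S4=36 blocked=[]
Op 6: conn=33 S1=7 S2=18 S3=17 S4=36 blocked=[]
Op 7: conn=21 S1=-5 S2=18 S3=17 S4=36 blocked=[1]
Op 8: conn=14 S1=-5 S2=18 S3=10 S4=36 blocked=[1]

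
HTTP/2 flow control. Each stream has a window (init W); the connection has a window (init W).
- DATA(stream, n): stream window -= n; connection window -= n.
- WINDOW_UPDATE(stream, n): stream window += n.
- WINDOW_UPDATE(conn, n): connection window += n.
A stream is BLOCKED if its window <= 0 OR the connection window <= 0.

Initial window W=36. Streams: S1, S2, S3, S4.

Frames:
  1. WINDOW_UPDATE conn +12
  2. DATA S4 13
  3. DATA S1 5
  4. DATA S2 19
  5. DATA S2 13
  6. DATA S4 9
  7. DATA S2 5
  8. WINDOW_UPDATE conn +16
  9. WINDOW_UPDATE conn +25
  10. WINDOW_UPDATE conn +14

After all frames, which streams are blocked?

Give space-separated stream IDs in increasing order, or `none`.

Op 1: conn=48 S1=36 S2=36 S3=36 S4=36 blocked=[]
Op 2: conn=35 S1=36 S2=36 S3=36 S4=23 blocked=[]
Op 3: conn=30 S1=31 S2=36 S3=36 S4=23 blocked=[]
Op 4: conn=11 S1=31 S2=17 S3=36 S4=23 blocked=[]
Op 5: conn=-2 S1=31 S2=4 S3=36 S4=23 blocked=[1, 2, 3, 4]
Op 6: conn=-11 S1=31 S2=4 S3=36 S4=14 blocked=[1, 2, 3, 4]
Op 7: conn=-16 S1=31 S2=-1 S3=36 S4=14 blocked=[1, 2, 3, 4]
Op 8: conn=0 S1=31 S2=-1 S3=36 S4=14 blocked=[1, 2, 3, 4]
Op 9: conn=25 S1=31 S2=-1 S3=36 S4=14 blocked=[2]
Op 10: conn=39 S1=31 S2=-1 S3=36 S4=14 blocked=[2]

Answer: S2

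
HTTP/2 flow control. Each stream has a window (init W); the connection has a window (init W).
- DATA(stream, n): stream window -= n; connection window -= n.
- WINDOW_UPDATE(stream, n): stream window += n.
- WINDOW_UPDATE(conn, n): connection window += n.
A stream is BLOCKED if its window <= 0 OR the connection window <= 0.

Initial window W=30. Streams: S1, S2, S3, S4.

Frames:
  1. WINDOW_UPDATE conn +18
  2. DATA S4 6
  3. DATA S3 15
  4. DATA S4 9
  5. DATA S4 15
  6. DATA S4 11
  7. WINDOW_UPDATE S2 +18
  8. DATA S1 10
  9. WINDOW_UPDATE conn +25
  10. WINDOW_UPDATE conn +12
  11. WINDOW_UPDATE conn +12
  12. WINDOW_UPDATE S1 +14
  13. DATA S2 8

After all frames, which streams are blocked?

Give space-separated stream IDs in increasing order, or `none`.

Answer: S4

Derivation:
Op 1: conn=48 S1=30 S2=30 S3=30 S4=30 blocked=[]
Op 2: conn=42 S1=30 S2=30 S3=30 S4=24 blocked=[]
Op 3: conn=27 S1=30 S2=30 S3=15 S4=24 blocked=[]
Op 4: conn=18 S1=30 S2=30 S3=15 S4=15 blocked=[]
Op 5: conn=3 S1=30 S2=30 S3=15 S4=0 blocked=[4]
Op 6: conn=-8 S1=30 S2=30 S3=15 S4=-11 blocked=[1, 2, 3, 4]
Op 7: conn=-8 S1=30 S2=48 S3=15 S4=-11 blocked=[1, 2, 3, 4]
Op 8: conn=-18 S1=20 S2=48 S3=15 S4=-11 blocked=[1, 2, 3, 4]
Op 9: conn=7 S1=20 S2=48 S3=15 S4=-11 blocked=[4]
Op 10: conn=19 S1=20 S2=48 S3=15 S4=-11 blocked=[4]
Op 11: conn=31 S1=20 S2=48 S3=15 S4=-11 blocked=[4]
Op 12: conn=31 S1=34 S2=48 S3=15 S4=-11 blocked=[4]
Op 13: conn=23 S1=34 S2=40 S3=15 S4=-11 blocked=[4]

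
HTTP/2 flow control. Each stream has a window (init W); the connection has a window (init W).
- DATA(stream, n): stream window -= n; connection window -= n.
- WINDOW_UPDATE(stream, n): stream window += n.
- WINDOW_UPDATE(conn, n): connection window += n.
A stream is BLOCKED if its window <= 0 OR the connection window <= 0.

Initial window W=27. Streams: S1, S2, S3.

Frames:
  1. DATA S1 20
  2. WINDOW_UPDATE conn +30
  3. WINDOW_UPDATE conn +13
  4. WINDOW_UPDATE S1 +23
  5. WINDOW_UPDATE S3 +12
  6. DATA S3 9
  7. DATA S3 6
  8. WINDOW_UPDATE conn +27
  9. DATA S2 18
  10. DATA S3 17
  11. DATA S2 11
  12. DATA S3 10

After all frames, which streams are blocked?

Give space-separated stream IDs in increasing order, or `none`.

Answer: S2 S3

Derivation:
Op 1: conn=7 S1=7 S2=27 S3=27 blocked=[]
Op 2: conn=37 S1=7 S2=27 S3=27 blocked=[]
Op 3: conn=50 S1=7 S2=27 S3=27 blocked=[]
Op 4: conn=50 S1=30 S2=27 S3=27 blocked=[]
Op 5: conn=50 S1=30 S2=27 S3=39 blocked=[]
Op 6: conn=41 S1=30 S2=27 S3=30 blocked=[]
Op 7: conn=35 S1=30 S2=27 S3=24 blocked=[]
Op 8: conn=62 S1=30 S2=27 S3=24 blocked=[]
Op 9: conn=44 S1=30 S2=9 S3=24 blocked=[]
Op 10: conn=27 S1=30 S2=9 S3=7 blocked=[]
Op 11: conn=16 S1=30 S2=-2 S3=7 blocked=[2]
Op 12: conn=6 S1=30 S2=-2 S3=-3 blocked=[2, 3]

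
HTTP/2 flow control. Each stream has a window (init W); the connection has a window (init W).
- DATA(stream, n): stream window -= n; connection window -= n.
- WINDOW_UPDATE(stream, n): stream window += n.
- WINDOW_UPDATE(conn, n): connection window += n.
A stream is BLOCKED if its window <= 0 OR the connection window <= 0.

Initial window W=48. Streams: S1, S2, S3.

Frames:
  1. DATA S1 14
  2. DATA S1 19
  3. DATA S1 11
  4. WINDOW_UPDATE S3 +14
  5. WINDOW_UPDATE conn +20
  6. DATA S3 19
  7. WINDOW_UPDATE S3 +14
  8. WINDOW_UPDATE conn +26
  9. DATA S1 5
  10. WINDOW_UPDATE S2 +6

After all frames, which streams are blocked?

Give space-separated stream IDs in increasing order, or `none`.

Answer: S1

Derivation:
Op 1: conn=34 S1=34 S2=48 S3=48 blocked=[]
Op 2: conn=15 S1=15 S2=48 S3=48 blocked=[]
Op 3: conn=4 S1=4 S2=48 S3=48 blocked=[]
Op 4: conn=4 S1=4 S2=48 S3=62 blocked=[]
Op 5: conn=24 S1=4 S2=48 S3=62 blocked=[]
Op 6: conn=5 S1=4 S2=48 S3=43 blocked=[]
Op 7: conn=5 S1=4 S2=48 S3=57 blocked=[]
Op 8: conn=31 S1=4 S2=48 S3=57 blocked=[]
Op 9: conn=26 S1=-1 S2=48 S3=57 blocked=[1]
Op 10: conn=26 S1=-1 S2=54 S3=57 blocked=[1]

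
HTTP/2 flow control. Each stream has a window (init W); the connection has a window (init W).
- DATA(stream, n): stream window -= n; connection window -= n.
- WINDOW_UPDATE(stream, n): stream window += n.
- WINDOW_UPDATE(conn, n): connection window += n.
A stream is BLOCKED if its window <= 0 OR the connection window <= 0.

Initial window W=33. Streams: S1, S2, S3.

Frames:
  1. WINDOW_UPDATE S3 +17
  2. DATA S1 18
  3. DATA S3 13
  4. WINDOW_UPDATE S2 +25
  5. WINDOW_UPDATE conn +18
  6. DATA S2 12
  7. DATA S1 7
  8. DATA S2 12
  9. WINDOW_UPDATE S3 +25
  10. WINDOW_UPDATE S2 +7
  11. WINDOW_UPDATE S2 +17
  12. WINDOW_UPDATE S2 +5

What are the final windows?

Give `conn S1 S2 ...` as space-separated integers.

Op 1: conn=33 S1=33 S2=33 S3=50 blocked=[]
Op 2: conn=15 S1=15 S2=33 S3=50 blocked=[]
Op 3: conn=2 S1=15 S2=33 S3=37 blocked=[]
Op 4: conn=2 S1=15 S2=58 S3=37 blocked=[]
Op 5: conn=20 S1=15 S2=58 S3=37 blocked=[]
Op 6: conn=8 S1=15 S2=46 S3=37 blocked=[]
Op 7: conn=1 S1=8 S2=46 S3=37 blocked=[]
Op 8: conn=-11 S1=8 S2=34 S3=37 blocked=[1, 2, 3]
Op 9: conn=-11 S1=8 S2=34 S3=62 blocked=[1, 2, 3]
Op 10: conn=-11 S1=8 S2=41 S3=62 blocked=[1, 2, 3]
Op 11: conn=-11 S1=8 S2=58 S3=62 blocked=[1, 2, 3]
Op 12: conn=-11 S1=8 S2=63 S3=62 blocked=[1, 2, 3]

Answer: -11 8 63 62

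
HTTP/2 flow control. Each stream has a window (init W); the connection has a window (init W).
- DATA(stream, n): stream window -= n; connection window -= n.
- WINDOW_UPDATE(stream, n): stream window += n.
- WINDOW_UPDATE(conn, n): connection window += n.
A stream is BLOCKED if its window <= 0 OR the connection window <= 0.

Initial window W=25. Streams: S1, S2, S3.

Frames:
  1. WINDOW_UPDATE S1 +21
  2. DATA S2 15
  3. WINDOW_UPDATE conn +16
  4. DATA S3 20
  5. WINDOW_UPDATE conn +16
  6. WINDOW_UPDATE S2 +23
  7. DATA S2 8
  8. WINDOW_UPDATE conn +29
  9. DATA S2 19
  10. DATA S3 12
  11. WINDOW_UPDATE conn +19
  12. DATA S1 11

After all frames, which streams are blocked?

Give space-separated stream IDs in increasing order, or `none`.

Op 1: conn=25 S1=46 S2=25 S3=25 blocked=[]
Op 2: conn=10 S1=46 S2=10 S3=25 blocked=[]
Op 3: conn=26 S1=46 S2=10 S3=25 blocked=[]
Op 4: conn=6 S1=46 S2=10 S3=5 blocked=[]
Op 5: conn=22 S1=46 S2=10 S3=5 blocked=[]
Op 6: conn=22 S1=46 S2=33 S3=5 blocked=[]
Op 7: conn=14 S1=46 S2=25 S3=5 blocked=[]
Op 8: conn=43 S1=46 S2=25 S3=5 blocked=[]
Op 9: conn=24 S1=46 S2=6 S3=5 blocked=[]
Op 10: conn=12 S1=46 S2=6 S3=-7 blocked=[3]
Op 11: conn=31 S1=46 S2=6 S3=-7 blocked=[3]
Op 12: conn=20 S1=35 S2=6 S3=-7 blocked=[3]

Answer: S3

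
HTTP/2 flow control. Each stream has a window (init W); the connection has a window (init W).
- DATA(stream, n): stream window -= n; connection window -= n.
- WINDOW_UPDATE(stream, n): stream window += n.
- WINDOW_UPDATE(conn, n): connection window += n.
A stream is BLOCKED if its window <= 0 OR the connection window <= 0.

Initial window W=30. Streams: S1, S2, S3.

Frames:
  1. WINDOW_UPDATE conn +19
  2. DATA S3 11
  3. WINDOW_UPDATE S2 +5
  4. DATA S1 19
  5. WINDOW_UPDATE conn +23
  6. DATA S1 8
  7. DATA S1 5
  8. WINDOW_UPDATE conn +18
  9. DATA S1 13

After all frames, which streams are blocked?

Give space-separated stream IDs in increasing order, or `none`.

Answer: S1

Derivation:
Op 1: conn=49 S1=30 S2=30 S3=30 blocked=[]
Op 2: conn=38 S1=30 S2=30 S3=19 blocked=[]
Op 3: conn=38 S1=30 S2=35 S3=19 blocked=[]
Op 4: conn=19 S1=11 S2=35 S3=19 blocked=[]
Op 5: conn=42 S1=11 S2=35 S3=19 blocked=[]
Op 6: conn=34 S1=3 S2=35 S3=19 blocked=[]
Op 7: conn=29 S1=-2 S2=35 S3=19 blocked=[1]
Op 8: conn=47 S1=-2 S2=35 S3=19 blocked=[1]
Op 9: conn=34 S1=-15 S2=35 S3=19 blocked=[1]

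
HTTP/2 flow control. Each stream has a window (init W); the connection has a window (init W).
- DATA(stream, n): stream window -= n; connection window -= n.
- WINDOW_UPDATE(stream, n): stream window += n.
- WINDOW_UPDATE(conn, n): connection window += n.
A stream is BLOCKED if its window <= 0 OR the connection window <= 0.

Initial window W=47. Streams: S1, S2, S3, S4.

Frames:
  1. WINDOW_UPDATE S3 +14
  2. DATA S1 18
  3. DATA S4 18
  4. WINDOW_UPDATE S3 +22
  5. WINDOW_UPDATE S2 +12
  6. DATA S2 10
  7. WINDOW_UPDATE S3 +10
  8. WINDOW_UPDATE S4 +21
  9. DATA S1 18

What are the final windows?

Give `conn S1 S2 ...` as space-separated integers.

Op 1: conn=47 S1=47 S2=47 S3=61 S4=47 blocked=[]
Op 2: conn=29 S1=29 S2=47 S3=61 S4=47 blocked=[]
Op 3: conn=11 S1=29 S2=47 S3=61 S4=29 blocked=[]
Op 4: conn=11 S1=29 S2=47 S3=83 S4=29 blocked=[]
Op 5: conn=11 S1=29 S2=59 S3=83 S4=29 blocked=[]
Op 6: conn=1 S1=29 S2=49 S3=83 S4=29 blocked=[]
Op 7: conn=1 S1=29 S2=49 S3=93 S4=29 blocked=[]
Op 8: conn=1 S1=29 S2=49 S3=93 S4=50 blocked=[]
Op 9: conn=-17 S1=11 S2=49 S3=93 S4=50 blocked=[1, 2, 3, 4]

Answer: -17 11 49 93 50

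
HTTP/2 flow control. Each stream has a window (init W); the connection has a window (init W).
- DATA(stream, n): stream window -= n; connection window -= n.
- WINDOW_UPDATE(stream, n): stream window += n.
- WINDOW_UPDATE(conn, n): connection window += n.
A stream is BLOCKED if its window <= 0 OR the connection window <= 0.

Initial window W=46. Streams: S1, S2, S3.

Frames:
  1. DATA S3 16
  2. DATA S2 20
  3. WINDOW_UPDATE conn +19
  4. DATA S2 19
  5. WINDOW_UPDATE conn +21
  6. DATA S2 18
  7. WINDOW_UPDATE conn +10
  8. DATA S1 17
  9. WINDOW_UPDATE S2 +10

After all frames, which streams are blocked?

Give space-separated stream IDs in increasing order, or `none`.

Answer: S2

Derivation:
Op 1: conn=30 S1=46 S2=46 S3=30 blocked=[]
Op 2: conn=10 S1=46 S2=26 S3=30 blocked=[]
Op 3: conn=29 S1=46 S2=26 S3=30 blocked=[]
Op 4: conn=10 S1=46 S2=7 S3=30 blocked=[]
Op 5: conn=31 S1=46 S2=7 S3=30 blocked=[]
Op 6: conn=13 S1=46 S2=-11 S3=30 blocked=[2]
Op 7: conn=23 S1=46 S2=-11 S3=30 blocked=[2]
Op 8: conn=6 S1=29 S2=-11 S3=30 blocked=[2]
Op 9: conn=6 S1=29 S2=-1 S3=30 blocked=[2]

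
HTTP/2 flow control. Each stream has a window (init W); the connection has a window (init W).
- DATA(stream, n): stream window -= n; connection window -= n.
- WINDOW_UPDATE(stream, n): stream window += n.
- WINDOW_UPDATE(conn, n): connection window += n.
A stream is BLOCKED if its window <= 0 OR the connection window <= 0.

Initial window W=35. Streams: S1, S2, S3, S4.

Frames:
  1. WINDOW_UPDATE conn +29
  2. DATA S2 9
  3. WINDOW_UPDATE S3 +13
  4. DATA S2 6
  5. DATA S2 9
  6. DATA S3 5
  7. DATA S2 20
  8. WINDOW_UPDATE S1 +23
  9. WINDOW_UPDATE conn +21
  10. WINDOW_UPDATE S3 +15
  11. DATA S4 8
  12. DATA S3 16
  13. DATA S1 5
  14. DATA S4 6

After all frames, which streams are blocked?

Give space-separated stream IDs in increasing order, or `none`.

Op 1: conn=64 S1=35 S2=35 S3=35 S4=35 blocked=[]
Op 2: conn=55 S1=35 S2=26 S3=35 S4=35 blocked=[]
Op 3: conn=55 S1=35 S2=26 S3=48 S4=35 blocked=[]
Op 4: conn=49 S1=35 S2=20 S3=48 S4=35 blocked=[]
Op 5: conn=40 S1=35 S2=11 S3=48 S4=35 blocked=[]
Op 6: conn=35 S1=35 S2=11 S3=43 S4=35 blocked=[]
Op 7: conn=15 S1=35 S2=-9 S3=43 S4=35 blocked=[2]
Op 8: conn=15 S1=58 S2=-9 S3=43 S4=35 blocked=[2]
Op 9: conn=36 S1=58 S2=-9 S3=43 S4=35 blocked=[2]
Op 10: conn=36 S1=58 S2=-9 S3=58 S4=35 blocked=[2]
Op 11: conn=28 S1=58 S2=-9 S3=58 S4=27 blocked=[2]
Op 12: conn=12 S1=58 S2=-9 S3=42 S4=27 blocked=[2]
Op 13: conn=7 S1=53 S2=-9 S3=42 S4=27 blocked=[2]
Op 14: conn=1 S1=53 S2=-9 S3=42 S4=21 blocked=[2]

Answer: S2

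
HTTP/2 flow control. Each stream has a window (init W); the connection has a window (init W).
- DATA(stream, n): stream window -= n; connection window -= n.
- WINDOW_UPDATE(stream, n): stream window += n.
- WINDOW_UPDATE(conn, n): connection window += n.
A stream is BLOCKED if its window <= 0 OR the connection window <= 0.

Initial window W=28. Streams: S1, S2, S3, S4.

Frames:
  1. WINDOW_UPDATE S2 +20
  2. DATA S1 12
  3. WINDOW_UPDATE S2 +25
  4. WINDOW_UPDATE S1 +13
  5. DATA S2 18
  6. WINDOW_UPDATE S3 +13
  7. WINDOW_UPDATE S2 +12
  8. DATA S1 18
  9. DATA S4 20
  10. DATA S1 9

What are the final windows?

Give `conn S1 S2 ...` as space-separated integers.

Op 1: conn=28 S1=28 S2=48 S3=28 S4=28 blocked=[]
Op 2: conn=16 S1=16 S2=48 S3=28 S4=28 blocked=[]
Op 3: conn=16 S1=16 S2=73 S3=28 S4=28 blocked=[]
Op 4: conn=16 S1=29 S2=73 S3=28 S4=28 blocked=[]
Op 5: conn=-2 S1=29 S2=55 S3=28 S4=28 blocked=[1, 2, 3, 4]
Op 6: conn=-2 S1=29 S2=55 S3=41 S4=28 blocked=[1, 2, 3, 4]
Op 7: conn=-2 S1=29 S2=67 S3=41 S4=28 blocked=[1, 2, 3, 4]
Op 8: conn=-20 S1=11 S2=67 S3=41 S4=28 blocked=[1, 2, 3, 4]
Op 9: conn=-40 S1=11 S2=67 S3=41 S4=8 blocked=[1, 2, 3, 4]
Op 10: conn=-49 S1=2 S2=67 S3=41 S4=8 blocked=[1, 2, 3, 4]

Answer: -49 2 67 41 8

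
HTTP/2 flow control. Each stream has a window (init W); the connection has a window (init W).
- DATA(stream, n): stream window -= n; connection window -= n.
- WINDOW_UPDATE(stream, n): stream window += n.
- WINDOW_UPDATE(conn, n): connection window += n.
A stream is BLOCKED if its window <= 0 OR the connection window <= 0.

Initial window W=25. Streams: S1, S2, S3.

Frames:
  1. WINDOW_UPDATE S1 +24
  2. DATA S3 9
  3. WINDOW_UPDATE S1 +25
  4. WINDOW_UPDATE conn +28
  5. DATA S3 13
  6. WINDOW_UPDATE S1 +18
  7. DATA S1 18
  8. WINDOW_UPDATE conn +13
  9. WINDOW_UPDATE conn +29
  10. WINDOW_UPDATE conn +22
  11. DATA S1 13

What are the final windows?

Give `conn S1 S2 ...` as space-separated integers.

Op 1: conn=25 S1=49 S2=25 S3=25 blocked=[]
Op 2: conn=16 S1=49 S2=25 S3=16 blocked=[]
Op 3: conn=16 S1=74 S2=25 S3=16 blocked=[]
Op 4: conn=44 S1=74 S2=25 S3=16 blocked=[]
Op 5: conn=31 S1=74 S2=25 S3=3 blocked=[]
Op 6: conn=31 S1=92 S2=25 S3=3 blocked=[]
Op 7: conn=13 S1=74 S2=25 S3=3 blocked=[]
Op 8: conn=26 S1=74 S2=25 S3=3 blocked=[]
Op 9: conn=55 S1=74 S2=25 S3=3 blocked=[]
Op 10: conn=77 S1=74 S2=25 S3=3 blocked=[]
Op 11: conn=64 S1=61 S2=25 S3=3 blocked=[]

Answer: 64 61 25 3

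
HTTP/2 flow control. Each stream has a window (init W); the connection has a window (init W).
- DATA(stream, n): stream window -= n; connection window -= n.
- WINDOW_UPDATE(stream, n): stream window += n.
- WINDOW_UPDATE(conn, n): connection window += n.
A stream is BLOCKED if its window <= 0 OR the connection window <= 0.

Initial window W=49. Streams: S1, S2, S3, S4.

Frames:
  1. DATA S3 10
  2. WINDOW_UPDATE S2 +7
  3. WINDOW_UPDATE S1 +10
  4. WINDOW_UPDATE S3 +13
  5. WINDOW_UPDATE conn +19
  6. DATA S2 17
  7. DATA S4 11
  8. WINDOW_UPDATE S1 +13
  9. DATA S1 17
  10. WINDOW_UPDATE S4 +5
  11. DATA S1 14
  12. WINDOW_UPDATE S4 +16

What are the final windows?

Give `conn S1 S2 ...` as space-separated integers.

Answer: -1 41 39 52 59

Derivation:
Op 1: conn=39 S1=49 S2=49 S3=39 S4=49 blocked=[]
Op 2: conn=39 S1=49 S2=56 S3=39 S4=49 blocked=[]
Op 3: conn=39 S1=59 S2=56 S3=39 S4=49 blocked=[]
Op 4: conn=39 S1=59 S2=56 S3=52 S4=49 blocked=[]
Op 5: conn=58 S1=59 S2=56 S3=52 S4=49 blocked=[]
Op 6: conn=41 S1=59 S2=39 S3=52 S4=49 blocked=[]
Op 7: conn=30 S1=59 S2=39 S3=52 S4=38 blocked=[]
Op 8: conn=30 S1=72 S2=39 S3=52 S4=38 blocked=[]
Op 9: conn=13 S1=55 S2=39 S3=52 S4=38 blocked=[]
Op 10: conn=13 S1=55 S2=39 S3=52 S4=43 blocked=[]
Op 11: conn=-1 S1=41 S2=39 S3=52 S4=43 blocked=[1, 2, 3, 4]
Op 12: conn=-1 S1=41 S2=39 S3=52 S4=59 blocked=[1, 2, 3, 4]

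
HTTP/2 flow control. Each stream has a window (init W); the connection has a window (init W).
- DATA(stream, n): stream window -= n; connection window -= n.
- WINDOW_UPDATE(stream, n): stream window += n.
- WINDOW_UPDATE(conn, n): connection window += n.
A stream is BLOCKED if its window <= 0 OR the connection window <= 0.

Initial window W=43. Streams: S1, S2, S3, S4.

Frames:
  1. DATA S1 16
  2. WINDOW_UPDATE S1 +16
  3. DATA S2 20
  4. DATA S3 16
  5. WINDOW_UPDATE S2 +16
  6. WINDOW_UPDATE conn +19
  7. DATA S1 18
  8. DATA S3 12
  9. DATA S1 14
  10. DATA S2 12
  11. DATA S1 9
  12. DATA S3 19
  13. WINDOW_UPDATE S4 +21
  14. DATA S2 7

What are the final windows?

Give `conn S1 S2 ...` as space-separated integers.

Answer: -81 2 20 -4 64

Derivation:
Op 1: conn=27 S1=27 S2=43 S3=43 S4=43 blocked=[]
Op 2: conn=27 S1=43 S2=43 S3=43 S4=43 blocked=[]
Op 3: conn=7 S1=43 S2=23 S3=43 S4=43 blocked=[]
Op 4: conn=-9 S1=43 S2=23 S3=27 S4=43 blocked=[1, 2, 3, 4]
Op 5: conn=-9 S1=43 S2=39 S3=27 S4=43 blocked=[1, 2, 3, 4]
Op 6: conn=10 S1=43 S2=39 S3=27 S4=43 blocked=[]
Op 7: conn=-8 S1=25 S2=39 S3=27 S4=43 blocked=[1, 2, 3, 4]
Op 8: conn=-20 S1=25 S2=39 S3=15 S4=43 blocked=[1, 2, 3, 4]
Op 9: conn=-34 S1=11 S2=39 S3=15 S4=43 blocked=[1, 2, 3, 4]
Op 10: conn=-46 S1=11 S2=27 S3=15 S4=43 blocked=[1, 2, 3, 4]
Op 11: conn=-55 S1=2 S2=27 S3=15 S4=43 blocked=[1, 2, 3, 4]
Op 12: conn=-74 S1=2 S2=27 S3=-4 S4=43 blocked=[1, 2, 3, 4]
Op 13: conn=-74 S1=2 S2=27 S3=-4 S4=64 blocked=[1, 2, 3, 4]
Op 14: conn=-81 S1=2 S2=20 S3=-4 S4=64 blocked=[1, 2, 3, 4]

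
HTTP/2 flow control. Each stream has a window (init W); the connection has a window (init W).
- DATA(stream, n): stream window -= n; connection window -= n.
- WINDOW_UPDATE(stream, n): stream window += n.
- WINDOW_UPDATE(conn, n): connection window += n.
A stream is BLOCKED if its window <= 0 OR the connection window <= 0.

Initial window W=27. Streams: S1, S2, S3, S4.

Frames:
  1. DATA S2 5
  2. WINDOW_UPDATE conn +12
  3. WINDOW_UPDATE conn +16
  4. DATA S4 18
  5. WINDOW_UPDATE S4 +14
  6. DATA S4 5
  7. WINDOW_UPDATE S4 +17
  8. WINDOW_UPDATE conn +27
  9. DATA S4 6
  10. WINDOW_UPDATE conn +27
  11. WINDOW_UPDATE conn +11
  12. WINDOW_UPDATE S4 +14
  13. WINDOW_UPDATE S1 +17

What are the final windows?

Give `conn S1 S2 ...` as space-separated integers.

Answer: 86 44 22 27 43

Derivation:
Op 1: conn=22 S1=27 S2=22 S3=27 S4=27 blocked=[]
Op 2: conn=34 S1=27 S2=22 S3=27 S4=27 blocked=[]
Op 3: conn=50 S1=27 S2=22 S3=27 S4=27 blocked=[]
Op 4: conn=32 S1=27 S2=22 S3=27 S4=9 blocked=[]
Op 5: conn=32 S1=27 S2=22 S3=27 S4=23 blocked=[]
Op 6: conn=27 S1=27 S2=22 S3=27 S4=18 blocked=[]
Op 7: conn=27 S1=27 S2=22 S3=27 S4=35 blocked=[]
Op 8: conn=54 S1=27 S2=22 S3=27 S4=35 blocked=[]
Op 9: conn=48 S1=27 S2=22 S3=27 S4=29 blocked=[]
Op 10: conn=75 S1=27 S2=22 S3=27 S4=29 blocked=[]
Op 11: conn=86 S1=27 S2=22 S3=27 S4=29 blocked=[]
Op 12: conn=86 S1=27 S2=22 S3=27 S4=43 blocked=[]
Op 13: conn=86 S1=44 S2=22 S3=27 S4=43 blocked=[]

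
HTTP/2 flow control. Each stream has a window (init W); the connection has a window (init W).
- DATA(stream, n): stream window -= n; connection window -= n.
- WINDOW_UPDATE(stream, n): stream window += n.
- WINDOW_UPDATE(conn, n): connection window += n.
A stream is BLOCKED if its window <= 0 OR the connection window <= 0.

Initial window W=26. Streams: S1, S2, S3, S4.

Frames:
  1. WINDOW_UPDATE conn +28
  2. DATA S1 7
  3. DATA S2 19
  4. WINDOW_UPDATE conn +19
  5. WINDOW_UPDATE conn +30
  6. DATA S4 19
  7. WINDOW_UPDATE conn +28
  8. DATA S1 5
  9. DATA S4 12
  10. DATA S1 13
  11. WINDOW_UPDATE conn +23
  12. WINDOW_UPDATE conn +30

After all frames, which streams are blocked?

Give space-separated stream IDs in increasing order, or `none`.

Op 1: conn=54 S1=26 S2=26 S3=26 S4=26 blocked=[]
Op 2: conn=47 S1=19 S2=26 S3=26 S4=26 blocked=[]
Op 3: conn=28 S1=19 S2=7 S3=26 S4=26 blocked=[]
Op 4: conn=47 S1=19 S2=7 S3=26 S4=26 blocked=[]
Op 5: conn=77 S1=19 S2=7 S3=26 S4=26 blocked=[]
Op 6: conn=58 S1=19 S2=7 S3=26 S4=7 blocked=[]
Op 7: conn=86 S1=19 S2=7 S3=26 S4=7 blocked=[]
Op 8: conn=81 S1=14 S2=7 S3=26 S4=7 blocked=[]
Op 9: conn=69 S1=14 S2=7 S3=26 S4=-5 blocked=[4]
Op 10: conn=56 S1=1 S2=7 S3=26 S4=-5 blocked=[4]
Op 11: conn=79 S1=1 S2=7 S3=26 S4=-5 blocked=[4]
Op 12: conn=109 S1=1 S2=7 S3=26 S4=-5 blocked=[4]

Answer: S4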